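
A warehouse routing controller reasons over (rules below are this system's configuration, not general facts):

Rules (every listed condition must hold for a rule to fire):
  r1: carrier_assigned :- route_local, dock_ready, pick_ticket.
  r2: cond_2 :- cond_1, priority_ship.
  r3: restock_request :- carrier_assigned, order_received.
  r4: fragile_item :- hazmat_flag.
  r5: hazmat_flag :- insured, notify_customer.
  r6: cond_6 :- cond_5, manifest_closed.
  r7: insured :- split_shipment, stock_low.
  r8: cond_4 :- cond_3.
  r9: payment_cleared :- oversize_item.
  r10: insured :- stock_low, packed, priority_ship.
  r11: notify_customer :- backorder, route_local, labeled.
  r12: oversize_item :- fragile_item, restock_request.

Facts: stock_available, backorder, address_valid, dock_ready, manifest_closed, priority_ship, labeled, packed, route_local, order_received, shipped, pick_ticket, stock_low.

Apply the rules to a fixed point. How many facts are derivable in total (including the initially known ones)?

21

Round 1 fires r1, r10, r11, giving carrier_assigned, insured, notify_customer.
Round 2 fires r3, r5, giving restock_request, hazmat_flag.
Round 3 fires r4, giving fragile_item.
Round 4 fires r12, giving oversize_item.
Round 5 fires r9, giving payment_cleared.
Closure: {address_valid, backorder, carrier_assigned, dock_ready, fragile_item, hazmat_flag, insured, labeled, manifest_closed, notify_customer, order_received, oversize_item, packed, payment_cleared, pick_ticket, priority_ship, restock_request, route_local, shipped, stock_available, stock_low} — 21 facts.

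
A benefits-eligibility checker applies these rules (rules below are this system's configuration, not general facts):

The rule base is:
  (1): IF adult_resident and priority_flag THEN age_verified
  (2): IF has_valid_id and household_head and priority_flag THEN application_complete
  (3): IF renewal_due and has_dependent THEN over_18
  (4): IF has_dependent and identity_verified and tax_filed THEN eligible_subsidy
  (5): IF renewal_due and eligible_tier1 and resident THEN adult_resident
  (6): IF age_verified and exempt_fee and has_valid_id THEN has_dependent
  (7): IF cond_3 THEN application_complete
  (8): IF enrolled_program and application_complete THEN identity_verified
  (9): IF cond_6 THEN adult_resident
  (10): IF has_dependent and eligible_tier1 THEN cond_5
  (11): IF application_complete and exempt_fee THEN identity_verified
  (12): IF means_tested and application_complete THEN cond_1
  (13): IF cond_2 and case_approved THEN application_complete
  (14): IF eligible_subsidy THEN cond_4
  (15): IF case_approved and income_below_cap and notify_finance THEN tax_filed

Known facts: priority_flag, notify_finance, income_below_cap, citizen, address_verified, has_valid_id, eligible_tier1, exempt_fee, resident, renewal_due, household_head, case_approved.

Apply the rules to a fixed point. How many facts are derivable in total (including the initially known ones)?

Round 1: (2) [IF has_valid_id and household_head and priority_flag THEN application_complete]; (5) [IF renewal_due and eligible_tier1 and resident THEN adult_resident]; (15) [IF case_approved and income_below_cap and notify_finance THEN tax_filed]. New: application_complete, adult_resident, tax_filed.
Round 2: (1) [IF adult_resident and priority_flag THEN age_verified]; (11) [IF application_complete and exempt_fee THEN identity_verified]. New: age_verified, identity_verified.
Round 3: (6) [IF age_verified and exempt_fee and has_valid_id THEN has_dependent]. New: has_dependent.
Round 4: (3) [IF renewal_due and has_dependent THEN over_18]; (4) [IF has_dependent and identity_verified and tax_filed THEN eligible_subsidy]; (10) [IF has_dependent and eligible_tier1 THEN cond_5]. New: over_18, eligible_subsidy, cond_5.
Round 5: (14) [IF eligible_subsidy THEN cond_4]. New: cond_4.
Closure: {address_verified, adult_resident, age_verified, application_complete, case_approved, citizen, cond_4, cond_5, eligible_subsidy, eligible_tier1, exempt_fee, has_dependent, has_valid_id, household_head, identity_verified, income_below_cap, notify_finance, over_18, priority_flag, renewal_due, resident, tax_filed} — 22 facts.

22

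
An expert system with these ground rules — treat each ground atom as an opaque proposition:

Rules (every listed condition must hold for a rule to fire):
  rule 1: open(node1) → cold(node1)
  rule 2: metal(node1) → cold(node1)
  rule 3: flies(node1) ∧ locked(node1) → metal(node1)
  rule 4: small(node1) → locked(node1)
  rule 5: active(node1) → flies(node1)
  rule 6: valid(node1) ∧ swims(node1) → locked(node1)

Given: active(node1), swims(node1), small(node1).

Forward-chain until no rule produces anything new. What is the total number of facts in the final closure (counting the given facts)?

7

Round 1 fires rule 4, rule 5, giving locked(node1), flies(node1).
Round 2 fires rule 3, giving metal(node1).
Round 3 fires rule 2, giving cold(node1).
Closure: {active(node1), cold(node1), flies(node1), locked(node1), metal(node1), small(node1), swims(node1)} — 7 facts.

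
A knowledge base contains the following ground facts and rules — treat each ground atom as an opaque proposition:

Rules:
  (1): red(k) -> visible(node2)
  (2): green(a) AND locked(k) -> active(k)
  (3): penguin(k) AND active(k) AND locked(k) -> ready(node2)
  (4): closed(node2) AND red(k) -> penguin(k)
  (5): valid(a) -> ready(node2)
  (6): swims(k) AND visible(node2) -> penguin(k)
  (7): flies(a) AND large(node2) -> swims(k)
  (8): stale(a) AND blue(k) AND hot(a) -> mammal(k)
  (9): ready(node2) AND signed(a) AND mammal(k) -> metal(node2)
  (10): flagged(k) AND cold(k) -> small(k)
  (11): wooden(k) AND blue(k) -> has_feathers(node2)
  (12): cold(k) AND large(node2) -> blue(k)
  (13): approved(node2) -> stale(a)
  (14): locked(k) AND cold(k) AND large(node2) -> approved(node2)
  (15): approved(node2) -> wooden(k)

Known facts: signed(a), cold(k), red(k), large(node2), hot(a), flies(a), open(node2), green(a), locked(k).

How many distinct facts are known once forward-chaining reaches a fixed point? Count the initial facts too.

21

Round 1 fires (1), (2), (7), (12), (14), giving visible(node2), active(k), swims(k), blue(k), approved(node2).
Round 2 fires (6), (13), (15), giving penguin(k), stale(a), wooden(k).
Round 3 fires (3), (8), (11), giving ready(node2), mammal(k), has_feathers(node2).
Round 4 fires (9), giving metal(node2).
Closure: {active(k), approved(node2), blue(k), cold(k), flies(a), green(a), has_feathers(node2), hot(a), large(node2), locked(k), mammal(k), metal(node2), open(node2), penguin(k), ready(node2), red(k), signed(a), stale(a), swims(k), visible(node2), wooden(k)} — 21 facts.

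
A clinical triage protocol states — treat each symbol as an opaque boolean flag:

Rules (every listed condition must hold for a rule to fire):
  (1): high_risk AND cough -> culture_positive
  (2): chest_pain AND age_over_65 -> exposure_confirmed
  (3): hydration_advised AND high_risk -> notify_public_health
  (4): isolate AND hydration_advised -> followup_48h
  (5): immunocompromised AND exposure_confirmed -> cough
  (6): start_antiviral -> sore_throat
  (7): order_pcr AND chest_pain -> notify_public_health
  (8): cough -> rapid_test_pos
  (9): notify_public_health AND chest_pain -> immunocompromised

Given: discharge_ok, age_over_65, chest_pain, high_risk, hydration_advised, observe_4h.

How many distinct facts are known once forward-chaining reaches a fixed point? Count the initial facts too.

[1] (2) [chest_pain AND age_over_65 -> exposure_confirmed]; (3) [hydration_advised AND high_risk -> notify_public_health]. ⇒ new: exposure_confirmed, notify_public_health.
[2] (9) [notify_public_health AND chest_pain -> immunocompromised]. ⇒ new: immunocompromised.
[3] (5) [immunocompromised AND exposure_confirmed -> cough]. ⇒ new: cough.
[4] (1) [high_risk AND cough -> culture_positive]; (8) [cough -> rapid_test_pos]. ⇒ new: culture_positive, rapid_test_pos.
Closure: {age_over_65, chest_pain, cough, culture_positive, discharge_ok, exposure_confirmed, high_risk, hydration_advised, immunocompromised, notify_public_health, observe_4h, rapid_test_pos} — 12 facts.

12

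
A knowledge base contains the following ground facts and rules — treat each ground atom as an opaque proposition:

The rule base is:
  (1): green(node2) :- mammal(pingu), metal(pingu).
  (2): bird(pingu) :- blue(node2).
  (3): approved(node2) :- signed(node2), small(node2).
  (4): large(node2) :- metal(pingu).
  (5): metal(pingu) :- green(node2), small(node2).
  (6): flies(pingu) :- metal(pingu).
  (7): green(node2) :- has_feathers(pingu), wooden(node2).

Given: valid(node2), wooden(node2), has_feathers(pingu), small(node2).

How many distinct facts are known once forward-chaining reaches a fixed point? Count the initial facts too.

8

Round 1 fires (7), giving green(node2).
Round 2 fires (5), giving metal(pingu).
Round 3 fires (4), (6), giving large(node2), flies(pingu).
Closure: {flies(pingu), green(node2), has_feathers(pingu), large(node2), metal(pingu), small(node2), valid(node2), wooden(node2)} — 8 facts.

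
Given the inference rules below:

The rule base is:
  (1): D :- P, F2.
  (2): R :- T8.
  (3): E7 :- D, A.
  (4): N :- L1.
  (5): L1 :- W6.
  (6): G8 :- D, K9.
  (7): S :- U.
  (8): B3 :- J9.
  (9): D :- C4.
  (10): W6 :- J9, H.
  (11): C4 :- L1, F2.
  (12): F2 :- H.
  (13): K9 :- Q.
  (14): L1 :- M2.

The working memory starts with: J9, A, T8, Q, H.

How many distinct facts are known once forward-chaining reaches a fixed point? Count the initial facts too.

Round 1: (2) [R :- T8.]; (8) [B3 :- J9.]; (10) [W6 :- J9, H.]; (12) [F2 :- H.]; (13) [K9 :- Q.]. Adds R, B3, W6, F2, K9.
Round 2: (5) [L1 :- W6.]. Adds L1.
Round 3: (4) [N :- L1.]; (11) [C4 :- L1, F2.]. Adds N, C4.
Round 4: (9) [D :- C4.]. Adds D.
Round 5: (3) [E7 :- D, A.]; (6) [G8 :- D, K9.]. Adds E7, G8.
Closure: {A, B3, C4, D, E7, F2, G8, H, J9, K9, L1, N, Q, R, T8, W6} — 16 facts.

16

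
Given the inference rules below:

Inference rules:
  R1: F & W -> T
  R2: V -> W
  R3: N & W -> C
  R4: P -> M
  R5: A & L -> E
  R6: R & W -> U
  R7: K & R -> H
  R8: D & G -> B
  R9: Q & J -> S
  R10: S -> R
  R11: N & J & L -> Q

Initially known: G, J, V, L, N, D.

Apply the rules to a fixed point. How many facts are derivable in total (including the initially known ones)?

[1] R2 [V -> W]; R8 [D & G -> B]; R11 [N & J & L -> Q]. ⇒ new: W, B, Q.
[2] R3 [N & W -> C]; R9 [Q & J -> S]. ⇒ new: C, S.
[3] R10 [S -> R]. ⇒ new: R.
[4] R6 [R & W -> U]. ⇒ new: U.
Closure: {B, C, D, G, J, L, N, Q, R, S, U, V, W} — 13 facts.

13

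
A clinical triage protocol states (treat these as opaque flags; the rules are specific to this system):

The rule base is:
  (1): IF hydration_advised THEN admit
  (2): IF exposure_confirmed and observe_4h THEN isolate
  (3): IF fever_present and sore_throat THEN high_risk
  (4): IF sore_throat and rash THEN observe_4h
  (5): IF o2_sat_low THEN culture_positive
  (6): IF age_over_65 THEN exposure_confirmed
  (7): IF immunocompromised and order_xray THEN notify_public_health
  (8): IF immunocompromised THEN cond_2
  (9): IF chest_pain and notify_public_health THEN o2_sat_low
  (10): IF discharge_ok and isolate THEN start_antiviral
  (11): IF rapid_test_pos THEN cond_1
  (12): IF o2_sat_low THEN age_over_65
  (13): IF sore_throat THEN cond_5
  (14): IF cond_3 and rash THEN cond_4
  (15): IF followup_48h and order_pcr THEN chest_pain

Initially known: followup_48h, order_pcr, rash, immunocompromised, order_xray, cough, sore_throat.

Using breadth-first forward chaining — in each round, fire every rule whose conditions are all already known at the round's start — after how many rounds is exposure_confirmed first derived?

Round 1 — (4), (7), (8), (13), (15), derive observe_4h, notify_public_health, cond_2, cond_5, chest_pain.
Round 2 — (9), derive o2_sat_low.
Round 3 — (5), (12), derive culture_positive, age_over_65.
Round 4 — (6), derive exposure_confirmed.
exposure_confirmed first appears in round 4.

4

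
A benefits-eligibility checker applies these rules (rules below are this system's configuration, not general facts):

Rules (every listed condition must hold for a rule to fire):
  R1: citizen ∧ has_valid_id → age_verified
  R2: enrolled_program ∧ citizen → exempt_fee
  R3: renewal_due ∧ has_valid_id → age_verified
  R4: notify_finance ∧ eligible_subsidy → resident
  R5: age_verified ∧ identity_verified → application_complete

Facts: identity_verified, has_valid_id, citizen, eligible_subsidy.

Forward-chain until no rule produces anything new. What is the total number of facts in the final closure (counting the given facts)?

Round 1 — R1, derive age_verified.
Round 2 — R5, derive application_complete.
Closure: {age_verified, application_complete, citizen, eligible_subsidy, has_valid_id, identity_verified} — 6 facts.

6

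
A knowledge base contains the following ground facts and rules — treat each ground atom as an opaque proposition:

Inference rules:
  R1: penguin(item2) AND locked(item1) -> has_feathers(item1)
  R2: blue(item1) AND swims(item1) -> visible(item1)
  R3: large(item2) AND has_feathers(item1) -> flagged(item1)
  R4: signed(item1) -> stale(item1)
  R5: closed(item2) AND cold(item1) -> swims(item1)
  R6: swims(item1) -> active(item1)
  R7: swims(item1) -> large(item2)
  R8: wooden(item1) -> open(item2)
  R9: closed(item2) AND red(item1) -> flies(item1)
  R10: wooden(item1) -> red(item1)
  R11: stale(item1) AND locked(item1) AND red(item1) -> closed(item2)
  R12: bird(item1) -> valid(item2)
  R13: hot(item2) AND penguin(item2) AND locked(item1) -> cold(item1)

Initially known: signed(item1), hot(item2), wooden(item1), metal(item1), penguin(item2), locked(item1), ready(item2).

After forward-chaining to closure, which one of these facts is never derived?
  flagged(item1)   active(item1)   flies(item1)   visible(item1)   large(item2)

Round 1 fires R1, R4, R8, R10, R13, giving has_feathers(item1), stale(item1), open(item2), red(item1), cold(item1).
Round 2 fires R11, giving closed(item2).
Round 3 fires R5, R9, giving swims(item1), flies(item1).
Round 4 fires R6, R7, giving active(item1), large(item2).
Round 5 fires R3, giving flagged(item1).
Derived: active(item1) (round 4), flies(item1) (round 3), large(item2) (round 4), flagged(item1) (round 5). visible(item1) never appears in any round.

visible(item1)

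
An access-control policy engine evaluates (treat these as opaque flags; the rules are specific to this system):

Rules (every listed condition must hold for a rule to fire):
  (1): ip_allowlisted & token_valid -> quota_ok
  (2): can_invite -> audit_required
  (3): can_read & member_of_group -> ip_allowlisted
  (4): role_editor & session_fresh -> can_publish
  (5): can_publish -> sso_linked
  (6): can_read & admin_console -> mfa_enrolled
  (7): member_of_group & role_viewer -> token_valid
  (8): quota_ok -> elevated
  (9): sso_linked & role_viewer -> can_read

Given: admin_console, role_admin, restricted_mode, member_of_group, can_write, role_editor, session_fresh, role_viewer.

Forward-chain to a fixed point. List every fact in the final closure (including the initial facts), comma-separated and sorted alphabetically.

Round 1: (4) [role_editor & session_fresh -> can_publish]; (7) [member_of_group & role_viewer -> token_valid]. Adds can_publish, token_valid.
Round 2: (5) [can_publish -> sso_linked]. Adds sso_linked.
Round 3: (9) [sso_linked & role_viewer -> can_read]. Adds can_read.
Round 4: (3) [can_read & member_of_group -> ip_allowlisted]; (6) [can_read & admin_console -> mfa_enrolled]. Adds ip_allowlisted, mfa_enrolled.
Round 5: (1) [ip_allowlisted & token_valid -> quota_ok]. Adds quota_ok.
Round 6: (8) [quota_ok -> elevated]. Adds elevated.

admin_console, can_publish, can_read, can_write, elevated, ip_allowlisted, member_of_group, mfa_enrolled, quota_ok, restricted_mode, role_admin, role_editor, role_viewer, session_fresh, sso_linked, token_valid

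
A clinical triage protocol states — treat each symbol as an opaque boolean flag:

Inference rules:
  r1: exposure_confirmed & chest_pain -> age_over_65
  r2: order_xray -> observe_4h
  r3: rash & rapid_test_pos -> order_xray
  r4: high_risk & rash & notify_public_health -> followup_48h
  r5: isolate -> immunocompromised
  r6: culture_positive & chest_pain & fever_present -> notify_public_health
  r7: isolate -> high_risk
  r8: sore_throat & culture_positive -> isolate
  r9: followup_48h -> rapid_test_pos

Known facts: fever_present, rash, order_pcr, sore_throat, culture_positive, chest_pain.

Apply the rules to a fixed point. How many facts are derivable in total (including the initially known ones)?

Round 1: r6 [culture_positive & chest_pain & fever_present -> notify_public_health]; r8 [sore_throat & culture_positive -> isolate]. Adds notify_public_health, isolate.
Round 2: r5 [isolate -> immunocompromised]; r7 [isolate -> high_risk]. Adds immunocompromised, high_risk.
Round 3: r4 [high_risk & rash & notify_public_health -> followup_48h]. Adds followup_48h.
Round 4: r9 [followup_48h -> rapid_test_pos]. Adds rapid_test_pos.
Round 5: r3 [rash & rapid_test_pos -> order_xray]. Adds order_xray.
Round 6: r2 [order_xray -> observe_4h]. Adds observe_4h.
Closure: {chest_pain, culture_positive, fever_present, followup_48h, high_risk, immunocompromised, isolate, notify_public_health, observe_4h, order_pcr, order_xray, rapid_test_pos, rash, sore_throat} — 14 facts.

14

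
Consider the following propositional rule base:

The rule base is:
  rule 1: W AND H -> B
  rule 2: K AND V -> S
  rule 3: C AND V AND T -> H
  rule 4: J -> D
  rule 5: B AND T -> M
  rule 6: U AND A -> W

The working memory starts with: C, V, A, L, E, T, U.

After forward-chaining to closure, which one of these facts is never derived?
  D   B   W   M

D

[1] rule 3 [C AND V AND T -> H]; rule 6 [U AND A -> W]. ⇒ new: H, W.
[2] rule 1 [W AND H -> B]. ⇒ new: B.
[3] rule 5 [B AND T -> M]. ⇒ new: M.
Derived: W (round 1), M (round 3), B (round 2). D never appears in any round.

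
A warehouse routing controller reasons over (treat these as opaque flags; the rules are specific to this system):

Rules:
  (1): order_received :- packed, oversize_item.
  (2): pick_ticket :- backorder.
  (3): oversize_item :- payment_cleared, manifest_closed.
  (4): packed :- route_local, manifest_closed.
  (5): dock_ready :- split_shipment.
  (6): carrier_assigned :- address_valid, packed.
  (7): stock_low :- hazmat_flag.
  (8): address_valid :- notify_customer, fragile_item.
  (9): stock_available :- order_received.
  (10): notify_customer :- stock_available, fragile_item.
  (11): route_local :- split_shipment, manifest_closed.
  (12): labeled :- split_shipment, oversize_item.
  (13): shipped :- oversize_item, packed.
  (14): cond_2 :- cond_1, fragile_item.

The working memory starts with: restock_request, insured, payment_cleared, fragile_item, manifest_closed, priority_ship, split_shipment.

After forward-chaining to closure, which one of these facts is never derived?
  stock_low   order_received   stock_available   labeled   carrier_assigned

stock_low

Round 1: (3) [oversize_item :- payment_cleared, manifest_closed.]; (5) [dock_ready :- split_shipment.]; (11) [route_local :- split_shipment, manifest_closed.]. Adds oversize_item, dock_ready, route_local.
Round 2: (4) [packed :- route_local, manifest_closed.]; (12) [labeled :- split_shipment, oversize_item.]. Adds packed, labeled.
Round 3: (1) [order_received :- packed, oversize_item.]; (13) [shipped :- oversize_item, packed.]. Adds order_received, shipped.
Round 4: (9) [stock_available :- order_received.]. Adds stock_available.
Round 5: (10) [notify_customer :- stock_available, fragile_item.]. Adds notify_customer.
Round 6: (8) [address_valid :- notify_customer, fragile_item.]. Adds address_valid.
Round 7: (6) [carrier_assigned :- address_valid, packed.]. Adds carrier_assigned.
Derived: stock_available (round 4), carrier_assigned (round 7), order_received (round 3), labeled (round 2). stock_low never appears in any round.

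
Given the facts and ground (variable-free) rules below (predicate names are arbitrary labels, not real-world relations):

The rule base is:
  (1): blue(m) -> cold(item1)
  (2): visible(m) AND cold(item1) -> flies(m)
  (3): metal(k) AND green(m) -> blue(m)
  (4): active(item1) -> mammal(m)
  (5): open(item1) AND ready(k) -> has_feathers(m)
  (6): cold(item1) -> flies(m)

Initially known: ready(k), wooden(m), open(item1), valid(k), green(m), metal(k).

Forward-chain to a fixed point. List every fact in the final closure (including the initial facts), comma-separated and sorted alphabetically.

blue(m), cold(item1), flies(m), green(m), has_feathers(m), metal(k), open(item1), ready(k), valid(k), wooden(m)

Round 1 fires (3), (5), giving blue(m), has_feathers(m).
Round 2 fires (1), giving cold(item1).
Round 3 fires (6), giving flies(m).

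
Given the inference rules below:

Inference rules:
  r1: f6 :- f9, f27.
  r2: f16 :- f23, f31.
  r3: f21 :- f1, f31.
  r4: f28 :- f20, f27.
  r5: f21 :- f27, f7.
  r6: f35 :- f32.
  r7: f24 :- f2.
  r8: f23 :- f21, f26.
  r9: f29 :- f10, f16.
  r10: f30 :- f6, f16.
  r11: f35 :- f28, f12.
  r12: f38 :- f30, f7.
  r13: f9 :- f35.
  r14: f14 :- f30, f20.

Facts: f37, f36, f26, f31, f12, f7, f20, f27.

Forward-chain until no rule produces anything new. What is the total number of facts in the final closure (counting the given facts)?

Round 1 fires r4, r5, giving f28, f21.
Round 2 fires r8, r11, giving f23, f35.
Round 3 fires r2, r13, giving f16, f9.
Round 4 fires r1, giving f6.
Round 5 fires r10, giving f30.
Round 6 fires r12, r14, giving f38, f14.
Closure: {f12, f14, f16, f20, f21, f23, f26, f27, f28, f30, f31, f35, f36, f37, f38, f6, f7, f9} — 18 facts.

18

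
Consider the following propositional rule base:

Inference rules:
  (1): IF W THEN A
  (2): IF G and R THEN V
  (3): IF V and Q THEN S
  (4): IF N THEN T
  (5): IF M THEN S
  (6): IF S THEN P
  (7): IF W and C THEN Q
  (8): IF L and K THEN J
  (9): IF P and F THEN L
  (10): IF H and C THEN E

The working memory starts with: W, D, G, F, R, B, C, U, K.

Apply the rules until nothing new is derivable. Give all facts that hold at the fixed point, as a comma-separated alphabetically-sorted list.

Round 1: (1) [IF W THEN A]; (2) [IF G and R THEN V]; (7) [IF W and C THEN Q]. New: A, V, Q.
Round 2: (3) [IF V and Q THEN S]. New: S.
Round 3: (6) [IF S THEN P]. New: P.
Round 4: (9) [IF P and F THEN L]. New: L.
Round 5: (8) [IF L and K THEN J]. New: J.

A, B, C, D, F, G, J, K, L, P, Q, R, S, U, V, W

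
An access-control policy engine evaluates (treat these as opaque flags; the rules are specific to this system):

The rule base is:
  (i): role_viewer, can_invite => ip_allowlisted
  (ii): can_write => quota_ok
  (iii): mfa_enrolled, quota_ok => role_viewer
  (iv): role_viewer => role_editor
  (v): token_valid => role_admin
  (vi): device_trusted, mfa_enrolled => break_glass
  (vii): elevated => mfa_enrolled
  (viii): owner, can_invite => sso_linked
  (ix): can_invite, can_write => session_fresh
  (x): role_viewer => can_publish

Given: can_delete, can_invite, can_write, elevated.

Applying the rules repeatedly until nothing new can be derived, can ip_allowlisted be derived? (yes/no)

Round 1 — (ii), (vii), (ix), derive quota_ok, mfa_enrolled, session_fresh.
Round 2 — (iii), derive role_viewer.
Round 3 — (i), (iv), (x), derive ip_allowlisted, role_editor, can_publish.
ip_allowlisted appears in round 3, so it is derivable.

yes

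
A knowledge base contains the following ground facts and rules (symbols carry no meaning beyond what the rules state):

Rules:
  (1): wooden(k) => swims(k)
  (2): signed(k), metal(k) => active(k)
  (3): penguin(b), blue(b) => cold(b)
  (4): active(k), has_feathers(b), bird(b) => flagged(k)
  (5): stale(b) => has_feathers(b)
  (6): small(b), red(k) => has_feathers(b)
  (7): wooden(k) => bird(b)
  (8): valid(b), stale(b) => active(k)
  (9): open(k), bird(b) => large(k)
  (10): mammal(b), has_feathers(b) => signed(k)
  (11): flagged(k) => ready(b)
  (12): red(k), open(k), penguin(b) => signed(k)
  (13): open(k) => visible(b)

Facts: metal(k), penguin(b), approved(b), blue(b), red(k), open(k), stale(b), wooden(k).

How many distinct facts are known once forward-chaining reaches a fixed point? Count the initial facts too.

18

[1] (1) [wooden(k) => swims(k)]; (3) [penguin(b), blue(b) => cold(b)]; (5) [stale(b) => has_feathers(b)]; (7) [wooden(k) => bird(b)]; (12) [red(k), open(k), penguin(b) => signed(k)]; (13) [open(k) => visible(b)]. ⇒ new: swims(k), cold(b), has_feathers(b), bird(b), signed(k), visible(b).
[2] (2) [signed(k), metal(k) => active(k)]; (9) [open(k), bird(b) => large(k)]. ⇒ new: active(k), large(k).
[3] (4) [active(k), has_feathers(b), bird(b) => flagged(k)]. ⇒ new: flagged(k).
[4] (11) [flagged(k) => ready(b)]. ⇒ new: ready(b).
Closure: {active(k), approved(b), bird(b), blue(b), cold(b), flagged(k), has_feathers(b), large(k), metal(k), open(k), penguin(b), ready(b), red(k), signed(k), stale(b), swims(k), visible(b), wooden(k)} — 18 facts.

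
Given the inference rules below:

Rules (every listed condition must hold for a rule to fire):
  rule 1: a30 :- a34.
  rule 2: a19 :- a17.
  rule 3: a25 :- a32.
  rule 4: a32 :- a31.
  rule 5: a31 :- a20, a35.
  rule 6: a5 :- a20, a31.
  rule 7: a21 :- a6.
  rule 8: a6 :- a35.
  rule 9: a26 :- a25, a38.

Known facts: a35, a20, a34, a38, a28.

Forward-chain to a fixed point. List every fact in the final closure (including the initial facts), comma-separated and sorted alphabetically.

Round 1: rule 1 [a30 :- a34.]; rule 5 [a31 :- a20, a35.]; rule 8 [a6 :- a35.]. Adds a30, a31, a6.
Round 2: rule 4 [a32 :- a31.]; rule 6 [a5 :- a20, a31.]; rule 7 [a21 :- a6.]. Adds a32, a5, a21.
Round 3: rule 3 [a25 :- a32.]. Adds a25.
Round 4: rule 9 [a26 :- a25, a38.]. Adds a26.

a20, a21, a25, a26, a28, a30, a31, a32, a34, a35, a38, a5, a6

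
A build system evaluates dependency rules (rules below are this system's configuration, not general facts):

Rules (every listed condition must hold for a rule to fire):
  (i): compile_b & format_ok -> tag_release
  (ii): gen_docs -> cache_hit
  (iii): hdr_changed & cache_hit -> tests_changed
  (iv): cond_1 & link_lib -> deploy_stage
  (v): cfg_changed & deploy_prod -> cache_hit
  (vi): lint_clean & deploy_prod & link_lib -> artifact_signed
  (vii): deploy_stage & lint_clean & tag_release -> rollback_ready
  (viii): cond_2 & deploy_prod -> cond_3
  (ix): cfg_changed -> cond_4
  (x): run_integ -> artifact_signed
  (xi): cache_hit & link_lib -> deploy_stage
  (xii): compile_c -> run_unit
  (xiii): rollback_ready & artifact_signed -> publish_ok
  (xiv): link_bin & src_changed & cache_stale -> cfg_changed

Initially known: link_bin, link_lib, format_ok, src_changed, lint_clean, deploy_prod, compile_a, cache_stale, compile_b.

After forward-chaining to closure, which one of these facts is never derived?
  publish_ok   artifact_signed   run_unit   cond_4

[1] (i) [compile_b & format_ok -> tag_release]; (vi) [lint_clean & deploy_prod & link_lib -> artifact_signed]; (xiv) [link_bin & src_changed & cache_stale -> cfg_changed]. ⇒ new: tag_release, artifact_signed, cfg_changed.
[2] (v) [cfg_changed & deploy_prod -> cache_hit]; (ix) [cfg_changed -> cond_4]. ⇒ new: cache_hit, cond_4.
[3] (xi) [cache_hit & link_lib -> deploy_stage]. ⇒ new: deploy_stage.
[4] (vii) [deploy_stage & lint_clean & tag_release -> rollback_ready]. ⇒ new: rollback_ready.
[5] (xiii) [rollback_ready & artifact_signed -> publish_ok]. ⇒ new: publish_ok.
Derived: artifact_signed (round 1), publish_ok (round 5), cond_4 (round 2). run_unit never appears in any round.

run_unit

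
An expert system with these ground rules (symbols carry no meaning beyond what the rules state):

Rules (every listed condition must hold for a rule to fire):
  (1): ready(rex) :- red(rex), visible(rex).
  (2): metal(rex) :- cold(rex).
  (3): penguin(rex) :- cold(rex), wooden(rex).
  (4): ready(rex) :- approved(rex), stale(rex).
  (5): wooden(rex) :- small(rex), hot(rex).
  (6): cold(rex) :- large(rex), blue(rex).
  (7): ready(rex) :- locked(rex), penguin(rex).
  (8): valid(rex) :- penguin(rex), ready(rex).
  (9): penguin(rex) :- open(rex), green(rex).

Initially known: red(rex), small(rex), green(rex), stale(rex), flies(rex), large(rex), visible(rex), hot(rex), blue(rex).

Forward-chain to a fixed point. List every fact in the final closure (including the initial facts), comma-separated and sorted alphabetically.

blue(rex), cold(rex), flies(rex), green(rex), hot(rex), large(rex), metal(rex), penguin(rex), ready(rex), red(rex), small(rex), stale(rex), valid(rex), visible(rex), wooden(rex)

Round 1 — (1), (5), (6), derive ready(rex), wooden(rex), cold(rex).
Round 2 — (2), (3), derive metal(rex), penguin(rex).
Round 3 — (8), derive valid(rex).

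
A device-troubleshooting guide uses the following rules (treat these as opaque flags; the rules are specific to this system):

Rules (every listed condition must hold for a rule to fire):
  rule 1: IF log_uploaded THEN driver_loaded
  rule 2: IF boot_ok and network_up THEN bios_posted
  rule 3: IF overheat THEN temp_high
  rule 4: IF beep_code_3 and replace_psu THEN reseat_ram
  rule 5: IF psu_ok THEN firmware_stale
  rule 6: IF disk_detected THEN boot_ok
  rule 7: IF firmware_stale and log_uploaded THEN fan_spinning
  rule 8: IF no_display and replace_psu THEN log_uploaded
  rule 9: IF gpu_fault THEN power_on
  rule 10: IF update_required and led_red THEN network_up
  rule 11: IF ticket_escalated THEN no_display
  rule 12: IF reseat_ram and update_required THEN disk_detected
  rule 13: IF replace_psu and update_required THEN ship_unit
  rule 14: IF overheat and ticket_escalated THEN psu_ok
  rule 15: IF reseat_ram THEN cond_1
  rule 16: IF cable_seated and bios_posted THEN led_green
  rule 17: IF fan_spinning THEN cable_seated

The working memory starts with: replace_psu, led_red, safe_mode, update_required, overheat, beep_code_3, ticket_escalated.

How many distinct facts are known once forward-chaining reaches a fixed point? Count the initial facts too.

Round 1 — rule 3, rule 4, rule 10, rule 11, rule 13, rule 14, derive temp_high, reseat_ram, network_up, no_display, ship_unit, psu_ok.
Round 2 — rule 5, rule 8, rule 12, rule 15, derive firmware_stale, log_uploaded, disk_detected, cond_1.
Round 3 — rule 1, rule 6, rule 7, derive driver_loaded, boot_ok, fan_spinning.
Round 4 — rule 2, rule 17, derive bios_posted, cable_seated.
Round 5 — rule 16, derive led_green.
Closure: {beep_code_3, bios_posted, boot_ok, cable_seated, cond_1, disk_detected, driver_loaded, fan_spinning, firmware_stale, led_green, led_red, log_uploaded, network_up, no_display, overheat, psu_ok, replace_psu, reseat_ram, safe_mode, ship_unit, temp_high, ticket_escalated, update_required} — 23 facts.

23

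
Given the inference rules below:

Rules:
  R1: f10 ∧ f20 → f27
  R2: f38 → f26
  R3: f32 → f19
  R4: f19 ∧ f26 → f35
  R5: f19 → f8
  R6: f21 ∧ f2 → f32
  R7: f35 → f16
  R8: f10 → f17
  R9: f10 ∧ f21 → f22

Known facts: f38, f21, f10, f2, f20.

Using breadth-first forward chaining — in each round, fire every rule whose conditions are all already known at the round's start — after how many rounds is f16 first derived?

[1] R1 [f10 ∧ f20 → f27]; R2 [f38 → f26]; R6 [f21 ∧ f2 → f32]; R8 [f10 → f17]; R9 [f10 ∧ f21 → f22]. ⇒ new: f27, f26, f32, f17, f22.
[2] R3 [f32 → f19]. ⇒ new: f19.
[3] R4 [f19 ∧ f26 → f35]; R5 [f19 → f8]. ⇒ new: f35, f8.
[4] R7 [f35 → f16]. ⇒ new: f16.
f16 first appears in round 4.

4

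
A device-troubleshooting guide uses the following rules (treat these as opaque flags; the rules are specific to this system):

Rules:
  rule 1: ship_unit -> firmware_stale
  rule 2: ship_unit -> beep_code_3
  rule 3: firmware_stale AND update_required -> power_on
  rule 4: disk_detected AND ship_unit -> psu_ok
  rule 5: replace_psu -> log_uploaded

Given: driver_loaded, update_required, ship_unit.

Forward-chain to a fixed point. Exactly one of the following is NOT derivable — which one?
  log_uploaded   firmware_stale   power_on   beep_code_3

Round 1 fires rule 1, rule 2, giving firmware_stale, beep_code_3.
Round 2 fires rule 3, giving power_on.
Derived: firmware_stale (round 1), power_on (round 2), beep_code_3 (round 1). log_uploaded never appears in any round.

log_uploaded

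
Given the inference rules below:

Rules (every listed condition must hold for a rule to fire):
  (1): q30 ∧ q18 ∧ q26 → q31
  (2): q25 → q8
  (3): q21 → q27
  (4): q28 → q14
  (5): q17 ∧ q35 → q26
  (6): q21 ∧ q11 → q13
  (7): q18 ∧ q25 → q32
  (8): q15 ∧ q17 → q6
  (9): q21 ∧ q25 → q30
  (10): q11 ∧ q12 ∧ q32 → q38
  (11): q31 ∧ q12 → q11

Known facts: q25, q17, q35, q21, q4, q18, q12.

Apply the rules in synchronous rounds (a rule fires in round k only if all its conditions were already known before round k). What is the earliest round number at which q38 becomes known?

Round 1: (2) [q25 → q8]; (3) [q21 → q27]; (5) [q17 ∧ q35 → q26]; (7) [q18 ∧ q25 → q32]; (9) [q21 ∧ q25 → q30]. New: q8, q27, q26, q32, q30.
Round 2: (1) [q30 ∧ q18 ∧ q26 → q31]. New: q31.
Round 3: (11) [q31 ∧ q12 → q11]. New: q11.
Round 4: (6) [q21 ∧ q11 → q13]; (10) [q11 ∧ q12 ∧ q32 → q38]. New: q13, q38.
q38 first appears in round 4.

4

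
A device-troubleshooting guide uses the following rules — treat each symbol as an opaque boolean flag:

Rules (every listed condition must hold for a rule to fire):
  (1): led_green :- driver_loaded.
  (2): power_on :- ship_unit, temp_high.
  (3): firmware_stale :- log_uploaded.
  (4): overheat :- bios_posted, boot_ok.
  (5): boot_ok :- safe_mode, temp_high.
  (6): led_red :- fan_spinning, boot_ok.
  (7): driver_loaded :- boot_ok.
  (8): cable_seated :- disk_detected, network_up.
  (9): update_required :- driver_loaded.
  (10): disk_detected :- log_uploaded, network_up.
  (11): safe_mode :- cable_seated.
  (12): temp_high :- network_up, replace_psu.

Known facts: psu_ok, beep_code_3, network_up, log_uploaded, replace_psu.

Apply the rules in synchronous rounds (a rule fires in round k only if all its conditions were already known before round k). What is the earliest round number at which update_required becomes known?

6

Round 1 fires (3), (10), (12), giving firmware_stale, disk_detected, temp_high.
Round 2 fires (8), giving cable_seated.
Round 3 fires (11), giving safe_mode.
Round 4 fires (5), giving boot_ok.
Round 5 fires (7), giving driver_loaded.
Round 6 fires (1), (9), giving led_green, update_required.
update_required first appears in round 6.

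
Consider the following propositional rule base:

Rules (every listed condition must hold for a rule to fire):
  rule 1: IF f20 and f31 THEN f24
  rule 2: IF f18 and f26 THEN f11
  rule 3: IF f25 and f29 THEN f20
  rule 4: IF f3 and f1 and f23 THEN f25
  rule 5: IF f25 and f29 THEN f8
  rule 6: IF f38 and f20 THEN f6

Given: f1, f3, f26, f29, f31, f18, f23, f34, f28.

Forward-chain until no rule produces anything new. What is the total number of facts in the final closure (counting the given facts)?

14

Round 1: rule 2 [IF f18 and f26 THEN f11]; rule 4 [IF f3 and f1 and f23 THEN f25]. New: f11, f25.
Round 2: rule 3 [IF f25 and f29 THEN f20]; rule 5 [IF f25 and f29 THEN f8]. New: f20, f8.
Round 3: rule 1 [IF f20 and f31 THEN f24]. New: f24.
Closure: {f1, f11, f18, f20, f23, f24, f25, f26, f28, f29, f3, f31, f34, f8} — 14 facts.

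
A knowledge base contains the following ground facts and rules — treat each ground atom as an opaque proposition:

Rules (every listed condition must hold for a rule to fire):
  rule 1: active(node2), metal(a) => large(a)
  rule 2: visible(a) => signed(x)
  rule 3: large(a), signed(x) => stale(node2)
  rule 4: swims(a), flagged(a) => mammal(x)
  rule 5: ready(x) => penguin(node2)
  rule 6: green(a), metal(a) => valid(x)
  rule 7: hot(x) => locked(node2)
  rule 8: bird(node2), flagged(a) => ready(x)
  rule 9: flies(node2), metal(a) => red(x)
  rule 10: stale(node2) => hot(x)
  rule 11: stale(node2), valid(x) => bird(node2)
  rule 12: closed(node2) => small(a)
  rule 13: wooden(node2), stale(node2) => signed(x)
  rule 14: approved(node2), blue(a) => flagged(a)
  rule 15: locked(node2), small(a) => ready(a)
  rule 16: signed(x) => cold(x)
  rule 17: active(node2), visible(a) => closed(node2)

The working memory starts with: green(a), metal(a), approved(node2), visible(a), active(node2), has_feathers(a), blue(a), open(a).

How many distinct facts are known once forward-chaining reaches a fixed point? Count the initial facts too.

22

[1] rule 1 [active(node2), metal(a) => large(a)]; rule 2 [visible(a) => signed(x)]; rule 6 [green(a), metal(a) => valid(x)]; rule 14 [approved(node2), blue(a) => flagged(a)]; rule 17 [active(node2), visible(a) => closed(node2)]. ⇒ new: large(a), signed(x), valid(x), flagged(a), closed(node2).
[2] rule 3 [large(a), signed(x) => stale(node2)]; rule 12 [closed(node2) => small(a)]; rule 16 [signed(x) => cold(x)]. ⇒ new: stale(node2), small(a), cold(x).
[3] rule 10 [stale(node2) => hot(x)]; rule 11 [stale(node2), valid(x) => bird(node2)]. ⇒ new: hot(x), bird(node2).
[4] rule 7 [hot(x) => locked(node2)]; rule 8 [bird(node2), flagged(a) => ready(x)]. ⇒ new: locked(node2), ready(x).
[5] rule 5 [ready(x) => penguin(node2)]; rule 15 [locked(node2), small(a) => ready(a)]. ⇒ new: penguin(node2), ready(a).
Closure: {active(node2), approved(node2), bird(node2), blue(a), closed(node2), cold(x), flagged(a), green(a), has_feathers(a), hot(x), large(a), locked(node2), metal(a), open(a), penguin(node2), ready(a), ready(x), signed(x), small(a), stale(node2), valid(x), visible(a)} — 22 facts.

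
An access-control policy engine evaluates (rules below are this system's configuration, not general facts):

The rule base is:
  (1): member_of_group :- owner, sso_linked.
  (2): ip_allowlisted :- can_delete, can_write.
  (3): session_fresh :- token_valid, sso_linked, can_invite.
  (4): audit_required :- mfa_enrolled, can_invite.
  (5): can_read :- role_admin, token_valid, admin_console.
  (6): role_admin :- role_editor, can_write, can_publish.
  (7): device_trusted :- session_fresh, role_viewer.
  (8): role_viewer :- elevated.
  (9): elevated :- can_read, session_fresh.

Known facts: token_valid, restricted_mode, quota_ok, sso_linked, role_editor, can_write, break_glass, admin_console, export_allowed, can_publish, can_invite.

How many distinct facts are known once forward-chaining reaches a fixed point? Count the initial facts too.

17

[1] (3) [session_fresh :- token_valid, sso_linked, can_invite.]; (6) [role_admin :- role_editor, can_write, can_publish.]. ⇒ new: session_fresh, role_admin.
[2] (5) [can_read :- role_admin, token_valid, admin_console.]. ⇒ new: can_read.
[3] (9) [elevated :- can_read, session_fresh.]. ⇒ new: elevated.
[4] (8) [role_viewer :- elevated.]. ⇒ new: role_viewer.
[5] (7) [device_trusted :- session_fresh, role_viewer.]. ⇒ new: device_trusted.
Closure: {admin_console, break_glass, can_invite, can_publish, can_read, can_write, device_trusted, elevated, export_allowed, quota_ok, restricted_mode, role_admin, role_editor, role_viewer, session_fresh, sso_linked, token_valid} — 17 facts.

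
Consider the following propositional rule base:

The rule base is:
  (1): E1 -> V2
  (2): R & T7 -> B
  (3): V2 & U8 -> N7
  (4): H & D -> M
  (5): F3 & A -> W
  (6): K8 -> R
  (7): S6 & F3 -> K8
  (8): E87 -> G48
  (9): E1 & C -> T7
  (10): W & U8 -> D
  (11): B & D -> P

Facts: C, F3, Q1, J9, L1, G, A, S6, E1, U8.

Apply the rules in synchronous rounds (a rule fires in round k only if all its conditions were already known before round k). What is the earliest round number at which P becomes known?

Round 1 fires (1), (5), (7), (9), giving V2, W, K8, T7.
Round 2 fires (3), (6), (10), giving N7, R, D.
Round 3 fires (2), giving B.
Round 4 fires (11), giving P.
P first appears in round 4.

4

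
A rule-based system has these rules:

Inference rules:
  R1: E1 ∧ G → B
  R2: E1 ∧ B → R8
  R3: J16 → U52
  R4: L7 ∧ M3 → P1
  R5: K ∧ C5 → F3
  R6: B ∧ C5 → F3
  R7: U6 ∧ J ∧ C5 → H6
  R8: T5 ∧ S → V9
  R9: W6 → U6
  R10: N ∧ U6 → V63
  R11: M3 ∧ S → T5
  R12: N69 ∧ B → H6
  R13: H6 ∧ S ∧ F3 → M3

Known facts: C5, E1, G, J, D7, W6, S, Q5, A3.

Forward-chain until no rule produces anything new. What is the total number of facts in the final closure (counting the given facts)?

Round 1: R1 [E1 ∧ G → B]; R9 [W6 → U6]. Adds B, U6.
Round 2: R2 [E1 ∧ B → R8]; R6 [B ∧ C5 → F3]; R7 [U6 ∧ J ∧ C5 → H6]. Adds R8, F3, H6.
Round 3: R13 [H6 ∧ S ∧ F3 → M3]. Adds M3.
Round 4: R11 [M3 ∧ S → T5]. Adds T5.
Round 5: R8 [T5 ∧ S → V9]. Adds V9.
Closure: {A3, B, C5, D7, E1, F3, G, H6, J, M3, Q5, R8, S, T5, U6, V9, W6} — 17 facts.

17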